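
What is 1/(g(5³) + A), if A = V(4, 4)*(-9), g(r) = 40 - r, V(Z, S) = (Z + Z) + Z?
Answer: -1/193 ≈ -0.0051813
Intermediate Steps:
V(Z, S) = 3*Z (V(Z, S) = 2*Z + Z = 3*Z)
A = -108 (A = (3*4)*(-9) = 12*(-9) = -108)
1/(g(5³) + A) = 1/((40 - 1*5³) - 108) = 1/((40 - 1*125) - 108) = 1/((40 - 125) - 108) = 1/(-85 - 108) = 1/(-193) = -1/193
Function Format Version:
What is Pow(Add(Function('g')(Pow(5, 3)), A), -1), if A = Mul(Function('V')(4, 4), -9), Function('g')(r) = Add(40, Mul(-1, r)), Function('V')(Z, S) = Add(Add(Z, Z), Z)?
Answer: Rational(-1, 193) ≈ -0.0051813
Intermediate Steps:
Function('V')(Z, S) = Mul(3, Z) (Function('V')(Z, S) = Add(Mul(2, Z), Z) = Mul(3, Z))
A = -108 (A = Mul(Mul(3, 4), -9) = Mul(12, -9) = -108)
Pow(Add(Function('g')(Pow(5, 3)), A), -1) = Pow(Add(Add(40, Mul(-1, Pow(5, 3))), -108), -1) = Pow(Add(Add(40, Mul(-1, 125)), -108), -1) = Pow(Add(Add(40, -125), -108), -1) = Pow(Add(-85, -108), -1) = Pow(-193, -1) = Rational(-1, 193)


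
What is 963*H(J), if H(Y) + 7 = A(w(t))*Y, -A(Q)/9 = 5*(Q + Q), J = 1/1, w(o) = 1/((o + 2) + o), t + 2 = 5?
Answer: -70299/4 ≈ -17575.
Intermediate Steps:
t = 3 (t = -2 + 5 = 3)
w(o) = 1/(2 + 2*o) (w(o) = 1/((2 + o) + o) = 1/(2 + 2*o))
J = 1
A(Q) = -90*Q (A(Q) = -45*(Q + Q) = -45*2*Q = -90*Q)
H(Y) = -7 - 45*Y/4 (H(Y) = -7 + (-45/(1 + 3))*Y = -7 + (-45/4)*Y = -7 + (-90*⅛)*Y = -7 - 45*Y/4)
963*H(J) = 963*(-7 - 45/4*1) = 963*(-7 - 45/4) = 963*(-73/4) = -70299/4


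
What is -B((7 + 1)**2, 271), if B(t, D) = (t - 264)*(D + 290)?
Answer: 112200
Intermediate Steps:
B(t, D) = (-264 + t)*(290 + D)
-B((7 + 1)**2, 271) = -(-76560 - 264*271 + 290*(7 + 1)**2 + 271*(7 + 1)**2) = -(-76560 - 71544 + 290*8**2 + 271*8**2) = -(-76560 - 71544 + 290*64 + 271*64) = -(-76560 - 71544 + 18560 + 17344) = -1*(-112200) = 112200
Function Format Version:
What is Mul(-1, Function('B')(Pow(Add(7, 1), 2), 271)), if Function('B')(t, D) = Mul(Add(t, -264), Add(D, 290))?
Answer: 112200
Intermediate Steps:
Function('B')(t, D) = Mul(Add(-264, t), Add(290, D))
Mul(-1, Function('B')(Pow(Add(7, 1), 2), 271)) = Mul(-1, Add(-76560, Mul(-264, 271), Mul(290, Pow(Add(7, 1), 2)), Mul(271, Pow(Add(7, 1), 2)))) = Mul(-1, Add(-76560, -71544, Mul(290, Pow(8, 2)), Mul(271, Pow(8, 2)))) = Mul(-1, Add(-76560, -71544, Mul(290, 64), Mul(271, 64))) = Mul(-1, Add(-76560, -71544, 18560, 17344)) = Mul(-1, -112200) = 112200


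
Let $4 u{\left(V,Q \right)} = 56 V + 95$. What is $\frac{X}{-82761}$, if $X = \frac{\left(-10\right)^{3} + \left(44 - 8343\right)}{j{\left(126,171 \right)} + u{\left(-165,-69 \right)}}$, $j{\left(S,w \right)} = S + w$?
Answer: $- \frac{37196}{658529277} \approx -5.6483 \cdot 10^{-5}$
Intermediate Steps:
$u{\left(V,Q \right)} = \frac{95}{4} + 14 V$ ($u{\left(V,Q \right)} = \frac{56 V + 95}{4} = \frac{95 + 56 V}{4} = \frac{95}{4} + 14 V$)
$X = \frac{37196}{7957}$ ($X = \frac{\left(-10\right)^{3} + \left(44 - 8343\right)}{\left(126 + 171\right) + \left(\frac{95}{4} + 14 \left(-165\right)\right)} = \frac{-1000 + \left(44 - 8343\right)}{297 + \left(\frac{95}{4} - 2310\right)} = \frac{-1000 - 8299}{297 - \frac{9145}{4}} = - \frac{9299}{- \frac{7957}{4}} = \left(-9299\right) \left(- \frac{4}{7957}\right) = \frac{37196}{7957} \approx 4.6746$)
$\frac{X}{-82761} = \frac{37196}{7957 \left(-82761\right)} = \frac{37196}{7957} \left(- \frac{1}{82761}\right) = - \frac{37196}{658529277}$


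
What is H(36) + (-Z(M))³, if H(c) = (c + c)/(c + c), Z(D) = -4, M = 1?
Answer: 65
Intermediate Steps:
H(c) = 1 (H(c) = (2*c)/((2*c)) = (2*c)*(1/(2*c)) = 1)
H(36) + (-Z(M))³ = 1 + (-1*(-4))³ = 1 + 4³ = 1 + 64 = 65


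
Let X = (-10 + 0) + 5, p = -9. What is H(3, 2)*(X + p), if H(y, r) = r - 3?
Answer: 14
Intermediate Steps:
H(y, r) = -3 + r
X = -5 (X = -10 + 5 = -5)
H(3, 2)*(X + p) = (-3 + 2)*(-5 - 9) = -1*(-14) = 14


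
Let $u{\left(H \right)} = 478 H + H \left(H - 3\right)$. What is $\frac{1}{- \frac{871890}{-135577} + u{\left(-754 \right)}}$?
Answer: $\frac{135577}{28521663072} \approx 4.7535 \cdot 10^{-6}$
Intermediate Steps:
$u{\left(H \right)} = 478 H + H \left(-3 + H\right)$
$\frac{1}{- \frac{871890}{-135577} + u{\left(-754 \right)}} = \frac{1}{- \frac{871890}{-135577} - 754 \left(475 - 754\right)} = \frac{1}{\left(-871890\right) \left(- \frac{1}{135577}\right) - -210366} = \frac{1}{\frac{871890}{135577} + 210366} = \frac{1}{\frac{28521663072}{135577}} = \frac{135577}{28521663072}$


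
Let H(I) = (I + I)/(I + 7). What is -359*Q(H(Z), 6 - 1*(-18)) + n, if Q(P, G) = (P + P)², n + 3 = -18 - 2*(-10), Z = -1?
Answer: -1445/9 ≈ -160.56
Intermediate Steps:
H(I) = 2*I/(7 + I) (H(I) = (2*I)/(7 + I) = 2*I/(7 + I))
n = -1 (n = -3 + (-18 - 2*(-10)) = -3 + (-18 + 20) = -3 + 2 = -1)
Q(P, G) = 4*P² (Q(P, G) = (2*P)² = 4*P²)
-359*Q(H(Z), 6 - 1*(-18)) + n = -1436*(2*(-1)/(7 - 1))² - 1 = -1436*(2*(-1)/6)² - 1 = -1436*(2*(-1)*(⅙))² - 1 = -1436*(-⅓)² - 1 = -1436/9 - 1 = -1445/9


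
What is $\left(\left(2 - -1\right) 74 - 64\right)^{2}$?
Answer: $24964$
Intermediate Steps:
$\left(\left(2 - -1\right) 74 - 64\right)^{2} = \left(\left(2 + 1\right) 74 - 64\right)^{2} = \left(3 \cdot 74 - 64\right)^{2} = \left(222 - 64\right)^{2} = 158^{2} = 24964$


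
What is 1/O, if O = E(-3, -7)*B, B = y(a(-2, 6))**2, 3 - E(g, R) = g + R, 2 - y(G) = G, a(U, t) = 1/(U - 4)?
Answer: 36/2197 ≈ 0.016386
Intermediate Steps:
a(U, t) = 1/(-4 + U)
y(G) = 2 - G
E(g, R) = 3 - R - g (E(g, R) = 3 - (g + R) = 3 - (R + g) = 3 + (-R - g) = 3 - R - g)
B = 169/36 (B = (2 - 1/(-4 - 2))**2 = (2 - 1/(-6))**2 = (2 - 1*(-1/6))**2 = (2 + 1/6)**2 = (13/6)**2 = 169/36 ≈ 4.6944)
O = 2197/36 (O = (3 - 1*(-7) - 1*(-3))*(169/36) = (3 + 7 + 3)*(169/36) = 13*(169/36) = 2197/36 ≈ 61.028)
1/O = 1/(2197/36) = 36/2197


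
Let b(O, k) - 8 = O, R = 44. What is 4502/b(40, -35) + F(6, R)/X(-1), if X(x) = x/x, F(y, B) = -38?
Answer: 1339/24 ≈ 55.792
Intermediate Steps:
b(O, k) = 8 + O
X(x) = 1
4502/b(40, -35) + F(6, R)/X(-1) = 4502/(8 + 40) - 38/1 = 4502/48 - 38*1 = 4502*(1/48) - 38 = 2251/24 - 38 = 1339/24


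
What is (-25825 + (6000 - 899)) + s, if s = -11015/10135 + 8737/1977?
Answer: -83035567828/4007379 ≈ -20721.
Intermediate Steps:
s = 13354568/4007379 (s = -11015*1/10135 + 8737*(1/1977) = -2203/2027 + 8737/1977 = 13354568/4007379 ≈ 3.3325)
(-25825 + (6000 - 899)) + s = (-25825 + (6000 - 899)) + 13354568/4007379 = (-25825 + 5101) + 13354568/4007379 = -20724 + 13354568/4007379 = -83035567828/4007379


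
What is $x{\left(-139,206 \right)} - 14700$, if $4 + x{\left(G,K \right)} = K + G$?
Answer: $-14637$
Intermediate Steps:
$x{\left(G,K \right)} = -4 + G + K$ ($x{\left(G,K \right)} = -4 + \left(K + G\right) = -4 + \left(G + K\right) = -4 + G + K$)
$x{\left(-139,206 \right)} - 14700 = \left(-4 - 139 + 206\right) - 14700 = 63 - 14700 = -14637$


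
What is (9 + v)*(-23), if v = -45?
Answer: 828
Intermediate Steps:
(9 + v)*(-23) = (9 - 45)*(-23) = -36*(-23) = 828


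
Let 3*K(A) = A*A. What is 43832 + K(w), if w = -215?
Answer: 177721/3 ≈ 59240.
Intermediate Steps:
K(A) = A²/3 (K(A) = (A*A)/3 = A²/3)
43832 + K(w) = 43832 + (⅓)*(-215)² = 43832 + (⅓)*46225 = 43832 + 46225/3 = 177721/3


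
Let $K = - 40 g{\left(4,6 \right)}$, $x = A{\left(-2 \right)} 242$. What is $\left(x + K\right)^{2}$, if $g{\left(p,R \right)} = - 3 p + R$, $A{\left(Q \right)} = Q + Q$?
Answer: $529984$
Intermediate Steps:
$A{\left(Q \right)} = 2 Q$
$g{\left(p,R \right)} = R - 3 p$
$x = -968$ ($x = 2 \left(-2\right) 242 = \left(-4\right) 242 = -968$)
$K = 240$ ($K = - 40 \left(6 - 12\right) = \left(-40\right) \left(-6\right) = 240$)
$\left(x + K\right)^{2} = \left(-968 + 240\right)^{2} = \left(-728\right)^{2} = 529984$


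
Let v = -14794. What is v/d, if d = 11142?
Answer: -7397/5571 ≈ -1.3278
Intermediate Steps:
v/d = -14794/11142 = -14794*1/11142 = -7397/5571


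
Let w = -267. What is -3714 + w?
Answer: -3981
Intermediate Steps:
-3714 + w = -3714 - 267 = -3981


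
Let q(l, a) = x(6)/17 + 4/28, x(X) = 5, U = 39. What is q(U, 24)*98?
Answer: 728/17 ≈ 42.824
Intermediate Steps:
q(l, a) = 52/119 (q(l, a) = 5/17 + 4/28 = 5*(1/17) + 4*(1/28) = 5/17 + ⅐ = 52/119)
q(U, 24)*98 = (52/119)*98 = 728/17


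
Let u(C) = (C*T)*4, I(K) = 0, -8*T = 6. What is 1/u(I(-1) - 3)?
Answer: ⅑ ≈ 0.11111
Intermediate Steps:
T = -¾ (T = -⅛*6 = -¾ ≈ -0.75000)
u(C) = -3*C (u(C) = (C*(-¾))*4 = -3*C/4*4 = -3*C)
1/u(I(-1) - 3) = 1/(-3*(0 - 3)) = 1/(-3*(-3)) = 1/9 = ⅑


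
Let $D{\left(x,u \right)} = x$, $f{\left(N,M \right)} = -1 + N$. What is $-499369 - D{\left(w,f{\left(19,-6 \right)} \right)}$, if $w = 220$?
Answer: $-499589$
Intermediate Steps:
$-499369 - D{\left(w,f{\left(19,-6 \right)} \right)} = -499369 - 220 = -499589$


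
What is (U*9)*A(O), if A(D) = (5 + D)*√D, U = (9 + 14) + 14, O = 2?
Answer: 2331*√2 ≈ 3296.5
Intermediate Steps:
U = 37 (U = 23 + 14 = 37)
A(D) = √D*(5 + D)
(U*9)*A(O) = (37*9)*(√2*(5 + 2)) = 333*(√2*7) = 333*(7*√2) = 2331*√2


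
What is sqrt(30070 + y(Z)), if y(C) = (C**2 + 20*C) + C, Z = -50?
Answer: 4*sqrt(1970) ≈ 177.54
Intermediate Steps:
y(C) = C**2 + 21*C
sqrt(30070 + y(Z)) = sqrt(30070 - 50*(21 - 50)) = sqrt(30070 - 50*(-29)) = sqrt(30070 + 1450) = sqrt(31520) = 4*sqrt(1970)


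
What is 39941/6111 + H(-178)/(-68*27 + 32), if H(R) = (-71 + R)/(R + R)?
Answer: 25649547145/3924630864 ≈ 6.5355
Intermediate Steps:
H(R) = (-71 + R)/(2*R) (H(R) = (-71 + R)/((2*R)) = (-71 + R)*(1/(2*R)) = (-71 + R)/(2*R))
39941/6111 + H(-178)/(-68*27 + 32) = 39941/6111 + ((1/2)*(-71 - 178)/(-178))/(-68*27 + 32) = 39941*(1/6111) + ((1/2)*(-1/178)*(-249))/(-1836 + 32) = 39941/6111 + (249/356)/(-1804) = 39941/6111 + (249/356)*(-1/1804) = 39941/6111 - 249/642224 = 25649547145/3924630864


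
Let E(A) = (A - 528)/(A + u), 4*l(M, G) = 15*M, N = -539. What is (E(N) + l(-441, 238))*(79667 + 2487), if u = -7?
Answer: -74093090597/546 ≈ -1.3570e+8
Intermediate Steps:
l(M, G) = 15*M/4 (l(M, G) = (15*M)/4 = 15*M/4)
E(A) = (-528 + A)/(-7 + A) (E(A) = (A - 528)/(A - 7) = (-528 + A)/(-7 + A))
(E(N) + l(-441, 238))*(79667 + 2487) = ((-528 - 539)/(-7 - 539) + (15/4)*(-441))*(79667 + 2487) = (-1067/(-546) - 6615/4)*82154 = (-1/546*(-1067) - 6615/4)*82154 = (1067/546 - 6615/4)*82154 = -1803761/1092*82154 = -74093090597/546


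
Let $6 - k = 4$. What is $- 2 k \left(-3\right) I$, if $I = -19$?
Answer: $-228$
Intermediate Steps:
$k = 2$ ($k = 6 - 4 = 2$)
$- 2 k \left(-3\right) I = \left(-2\right) 2 \left(-3\right) \left(-19\right) = \left(-4\right) \left(-3\right) \left(-19\right) = 12 \left(-19\right) = -228$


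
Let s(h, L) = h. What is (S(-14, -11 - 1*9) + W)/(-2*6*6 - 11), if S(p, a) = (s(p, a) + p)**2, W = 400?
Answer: -1184/83 ≈ -14.265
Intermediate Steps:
S(p, a) = 4*p**2 (S(p, a) = (p + p)**2 = (2*p)**2 = 4*p**2)
(S(-14, -11 - 1*9) + W)/(-2*6*6 - 11) = (4*(-14)**2 + 400)/(-2*6*6 - 11) = (4*196 + 400)/(-12*6 - 11) = (784 + 400)/(-72 - 11) = 1184/(-83) = 1184*(-1/83) = -1184/83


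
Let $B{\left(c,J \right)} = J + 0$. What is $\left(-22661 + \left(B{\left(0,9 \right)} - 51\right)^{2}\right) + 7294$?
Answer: $-13603$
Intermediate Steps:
$B{\left(c,J \right)} = J$
$\left(-22661 + \left(B{\left(0,9 \right)} - 51\right)^{2}\right) + 7294 = \left(-22661 + \left(9 - 51\right)^{2}\right) + 7294 = \left(-22661 + \left(-42\right)^{2}\right) + 7294 = \left(-22661 + 1764\right) + 7294 = -20897 + 7294 = -13603$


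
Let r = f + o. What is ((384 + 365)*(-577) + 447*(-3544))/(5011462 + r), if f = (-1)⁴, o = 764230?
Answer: -2016341/5775693 ≈ -0.34911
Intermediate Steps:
f = 1
r = 764231 (r = 1 + 764230 = 764231)
((384 + 365)*(-577) + 447*(-3544))/(5011462 + r) = ((384 + 365)*(-577) + 447*(-3544))/(5011462 + 764231) = (749*(-577) - 1584168)/5775693 = (-432173 - 1584168)*(1/5775693) = -2016341*1/5775693 = -2016341/5775693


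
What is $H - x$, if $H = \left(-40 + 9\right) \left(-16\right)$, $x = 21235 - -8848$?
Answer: $-29587$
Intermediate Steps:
$x = 30083$ ($x = 21235 + 8848 = 30083$)
$H = 496$ ($H = \left(-31\right) \left(-16\right) = 496$)
$H - x = 496 - 30083 = -29587$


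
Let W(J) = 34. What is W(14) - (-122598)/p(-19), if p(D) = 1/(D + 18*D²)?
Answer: 794312476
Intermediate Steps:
W(14) - (-122598)/p(-19) = 34 - (-122598)/(1/((-19)*(1 + 18*(-19)))) = 34 - (-122598)/((-1/(19*(1 - 342)))) = 34 - (-122598)/((-1/19/(-341))) = 34 - (-122598)/((-1/19*(-1/341))) = 34 - (-122598)/1/6479 = 34 - (-122598)*6479 = 34 - 294*(-2701743) = 34 + 794312442 = 794312476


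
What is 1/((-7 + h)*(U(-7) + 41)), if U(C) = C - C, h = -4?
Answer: -1/451 ≈ -0.0022173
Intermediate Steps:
U(C) = 0
1/((-7 + h)*(U(-7) + 41)) = 1/((-7 - 4)*(0 + 41)) = 1/(-11*41) = 1/(-451) = -1/451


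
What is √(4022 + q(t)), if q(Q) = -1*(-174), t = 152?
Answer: 2*√1049 ≈ 64.776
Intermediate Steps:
q(Q) = 174
√(4022 + q(t)) = √(4022 + 174) = √4196 = 2*√1049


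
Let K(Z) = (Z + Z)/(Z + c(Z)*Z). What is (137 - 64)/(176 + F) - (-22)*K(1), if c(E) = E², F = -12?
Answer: 3681/164 ≈ 22.445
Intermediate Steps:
K(Z) = 2*Z/(Z + Z³) (K(Z) = (Z + Z)/(Z + Z²*Z) = (2*Z)/(Z + Z³) = 2*Z/(Z + Z³))
(137 - 64)/(176 + F) - (-22)*K(1) = (137 - 64)/(176 - 12) - (-22)*2/(1 + 1²) = 73/164 - (-22)*2/(1 + 1) = 73*(1/164) - (-22)*2/2 = 73/164 - (-22)*2*(½) = 73/164 - (-22) = 73/164 - 1*(-22) = 73/164 + 22 = 3681/164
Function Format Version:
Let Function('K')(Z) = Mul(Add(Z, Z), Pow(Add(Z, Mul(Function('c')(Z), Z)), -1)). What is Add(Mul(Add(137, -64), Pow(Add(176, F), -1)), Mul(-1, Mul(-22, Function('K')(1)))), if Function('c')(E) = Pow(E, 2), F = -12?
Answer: Rational(3681, 164) ≈ 22.445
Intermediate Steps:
Function('K')(Z) = Mul(2, Z, Pow(Add(Z, Pow(Z, 3)), -1)) (Function('K')(Z) = Mul(Add(Z, Z), Pow(Add(Z, Mul(Pow(Z, 2), Z)), -1)) = Mul(Mul(2, Z), Pow(Add(Z, Pow(Z, 3)), -1)) = Mul(2, Z, Pow(Add(Z, Pow(Z, 3)), -1)))
Add(Mul(Add(137, -64), Pow(Add(176, F), -1)), Mul(-1, Mul(-22, Function('K')(1)))) = Add(Mul(Add(137, -64), Pow(Add(176, -12), -1)), Mul(-1, Mul(-22, Mul(2, Pow(Add(1, Pow(1, 2)), -1))))) = Add(Mul(73, Pow(164, -1)), Mul(-1, Mul(-22, Mul(2, Pow(Add(1, 1), -1))))) = Add(Mul(73, Rational(1, 164)), Mul(-1, Mul(-22, Mul(2, Pow(2, -1))))) = Add(Rational(73, 164), Mul(-1, Mul(-22, Mul(2, Rational(1, 2))))) = Add(Rational(73, 164), Mul(-1, Mul(-22, 1))) = Add(Rational(73, 164), Mul(-1, -22)) = Add(Rational(73, 164), 22) = Rational(3681, 164)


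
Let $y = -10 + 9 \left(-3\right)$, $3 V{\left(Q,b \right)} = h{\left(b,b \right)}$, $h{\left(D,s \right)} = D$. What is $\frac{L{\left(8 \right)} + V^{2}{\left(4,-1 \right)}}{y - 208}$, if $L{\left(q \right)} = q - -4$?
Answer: $- \frac{109}{2205} \approx -0.049433$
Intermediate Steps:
$L{\left(q \right)} = 4 + q$ ($L{\left(q \right)} = q + 4 = 4 + q$)
$V{\left(Q,b \right)} = \frac{b}{3}$
$y = -37$ ($y = -10 - 27 = -37$)
$\frac{L{\left(8 \right)} + V^{2}{\left(4,-1 \right)}}{y - 208} = \frac{\left(4 + 8\right) + \left(\frac{1}{3} \left(-1\right)\right)^{2}}{-37 - 208} = \frac{12 + \left(- \frac{1}{3}\right)^{2}}{-245} = \left(12 + \frac{1}{9}\right) \left(- \frac{1}{245}\right) = \frac{109}{9} \left(- \frac{1}{245}\right) = - \frac{109}{2205}$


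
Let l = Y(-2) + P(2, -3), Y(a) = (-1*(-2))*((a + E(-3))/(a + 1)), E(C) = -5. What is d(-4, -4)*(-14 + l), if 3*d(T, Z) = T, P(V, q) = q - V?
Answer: 20/3 ≈ 6.6667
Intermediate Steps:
d(T, Z) = T/3
Y(a) = 2*(-5 + a)/(1 + a) (Y(a) = (-1*(-2))*((a - 5)/(a + 1)) = 2*((-5 + a)/(1 + a)) = 2*(-5 + a)/(1 + a))
l = 9 (l = 2*(-5 - 2)/(1 - 2) + (-3 - 1*2) = 2*(-7)/(-1) + (-3 - 2) = 2*(-1)*(-7) - 5 = 14 - 5 = 9)
d(-4, -4)*(-14 + l) = ((1/3)*(-4))*(-14 + 9) = -4/3*(-5) = 20/3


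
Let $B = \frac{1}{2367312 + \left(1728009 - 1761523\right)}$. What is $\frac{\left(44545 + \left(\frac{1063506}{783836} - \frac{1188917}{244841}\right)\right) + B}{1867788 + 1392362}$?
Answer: $\frac{2493718770388780653821}{182524097319989792597150} \approx 0.013662$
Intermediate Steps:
$B = \frac{1}{2333798}$ ($B = \frac{1}{2367312 - 33514} = \frac{1}{2333798} \approx 4.2849 \cdot 10^{-7}$)
$\frac{\left(44545 + \left(\frac{1063506}{783836} - \frac{1188917}{244841}\right)\right) + B}{1867788 + 1392362} = \frac{\left(44545 + \left(\frac{1063506}{783836} - \frac{1188917}{244841}\right)\right) + \frac{1}{2333798}}{1867788 + 1392362} = \frac{\left(44545 + \left(1063506 \cdot \frac{1}{783836} - \frac{1188917}{244841}\right)\right) + \frac{1}{2333798}}{3260150} = \left(\left(44545 + \left(\frac{531753}{391918} - \frac{1188917}{244841}\right)\right) + \frac{1}{2333798}\right) \frac{1}{3260150} = \left(\left(44545 - \frac{335763036533}{95957595038}\right) + \frac{1}{2333798}\right) \frac{1}{3260150} = \left(\frac{4274095307931177}{95957595038} + \frac{1}{2333798}\right) \frac{1}{3260150} = \frac{2493718770388780653821}{55986410846123581} \cdot \frac{1}{3260150} = \frac{2493718770388780653821}{182524097319989792597150}$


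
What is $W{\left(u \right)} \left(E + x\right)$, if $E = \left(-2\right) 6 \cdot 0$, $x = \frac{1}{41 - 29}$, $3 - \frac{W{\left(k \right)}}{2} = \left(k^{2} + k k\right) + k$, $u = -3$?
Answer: $-2$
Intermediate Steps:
$W{\left(k \right)} = 6 - 4 k^{2} - 2 k$ ($W{\left(k \right)} = 6 - 2 \left(\left(k^{2} + k k\right) + k\right) = 6 - 2 \left(\left(k^{2} + k^{2}\right) + k\right) = 6 - 2 \left(2 k^{2} + k\right) = 6 - 2 \left(k + 2 k^{2}\right) = 6 - \left(2 k + 4 k^{2}\right) = 6 - 4 k^{2} - 2 k$)
$x = \frac{1}{12} \approx 0.083333$
$E = 0$ ($E = \left(-12\right) 0 = 0$)
$W{\left(u \right)} \left(E + x\right) = \left(6 - 4 \left(-3\right)^{2} - -6\right) \left(0 + \frac{1}{12}\right) = \left(6 - 36 + 6\right) \frac{1}{12} = \left(-24\right) \frac{1}{12} = -2$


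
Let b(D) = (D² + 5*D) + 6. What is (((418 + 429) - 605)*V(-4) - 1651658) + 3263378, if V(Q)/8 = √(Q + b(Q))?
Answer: 1611720 + 1936*I*√2 ≈ 1.6117e+6 + 2737.9*I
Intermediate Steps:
b(D) = 6 + D² + 5*D
V(Q) = 8*√(6 + Q² + 6*Q) (V(Q) = 8*√(Q + (6 + Q² + 5*Q)) = 8*√(6 + Q² + 6*Q))
(((418 + 429) - 605)*V(-4) - 1651658) + 3263378 = (((418 + 429) - 605)*(8*√(6 + (-4)² + 6*(-4))) - 1651658) + 3263378 = ((847 - 605)*(8*√(6 + 16 - 24)) - 1651658) + 3263378 = (242*(8*√(-2)) - 1651658) + 3263378 = (242*(8*(I*√2)) - 1651658) + 3263378 = (242*(8*I*√2) - 1651658) + 3263378 = (1936*I*√2 - 1651658) + 3263378 = (-1651658 + 1936*I*√2) + 3263378 = 1611720 + 1936*I*√2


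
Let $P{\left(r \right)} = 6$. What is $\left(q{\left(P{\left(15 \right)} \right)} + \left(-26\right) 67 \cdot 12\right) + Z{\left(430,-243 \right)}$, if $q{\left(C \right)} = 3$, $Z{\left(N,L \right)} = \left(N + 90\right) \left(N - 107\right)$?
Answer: $147059$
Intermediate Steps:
$Z{\left(N,L \right)} = \left(-107 + N\right) \left(90 + N\right)$ ($Z{\left(N,L \right)} = \left(90 + N\right) \left(-107 + N\right) = \left(-107 + N\right) \left(90 + N\right)$)
$\left(q{\left(P{\left(15 \right)} \right)} + \left(-26\right) 67 \cdot 12\right) + Z{\left(430,-243 \right)} = \left(3 + \left(-26\right) 67 \cdot 12\right) - \left(16940 - 184900\right) = \left(3 - 20904\right) - -167960 = \left(3 - 20904\right) + 167960 = -20901 + 167960 = 147059$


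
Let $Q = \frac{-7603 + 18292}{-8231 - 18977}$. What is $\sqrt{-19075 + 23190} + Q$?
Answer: $- \frac{10689}{27208} + \sqrt{4115} \approx 63.755$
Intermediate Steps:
$Q = - \frac{10689}{27208}$ ($Q = \frac{10689}{-27208} = 10689 \left(- \frac{1}{27208}\right) = - \frac{10689}{27208} \approx -0.39286$)
$\sqrt{-19075 + 23190} + Q = \sqrt{-19075 + 23190} - \frac{10689}{27208} = \sqrt{4115} - \frac{10689}{27208} = - \frac{10689}{27208} + \sqrt{4115}$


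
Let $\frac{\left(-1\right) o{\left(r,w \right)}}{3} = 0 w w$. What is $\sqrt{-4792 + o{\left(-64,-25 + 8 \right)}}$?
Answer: $2 i \sqrt{1198} \approx 69.224 i$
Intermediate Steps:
$o{\left(r,w \right)} = 0$ ($o{\left(r,w \right)} = - 3 \cdot 0 w w = - 3 \cdot 0 w = \left(-3\right) 0 = 0$)
$\sqrt{-4792 + o{\left(-64,-25 + 8 \right)}} = \sqrt{-4792 + 0} = \sqrt{-4792} = 2 i \sqrt{1198}$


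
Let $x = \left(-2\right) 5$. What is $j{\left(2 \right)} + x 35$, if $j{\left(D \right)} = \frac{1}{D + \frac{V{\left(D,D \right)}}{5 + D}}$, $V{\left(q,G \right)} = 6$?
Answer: $- \frac{6993}{20} \approx -349.65$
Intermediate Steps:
$j{\left(D \right)} = \frac{1}{D + \frac{6}{5 + D}}$
$x = -10$
$j{\left(2 \right)} + x 35 = \frac{5 + 2}{6 + 2^{2} + 5 \cdot 2} - 350 = \frac{1}{6 + 4 + 10} \cdot 7 - 350 = \frac{1}{20} \cdot 7 - 350 = \frac{7}{20} - 350 = - \frac{6993}{20}$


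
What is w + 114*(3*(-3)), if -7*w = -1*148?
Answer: -7034/7 ≈ -1004.9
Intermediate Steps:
w = 148/7 (w = -(-1)*148/7 = -⅐*(-148) = 148/7 ≈ 21.143)
w + 114*(3*(-3)) = 148/7 + 114*(3*(-3)) = 148/7 + 114*(-9) = 148/7 - 1026 = -7034/7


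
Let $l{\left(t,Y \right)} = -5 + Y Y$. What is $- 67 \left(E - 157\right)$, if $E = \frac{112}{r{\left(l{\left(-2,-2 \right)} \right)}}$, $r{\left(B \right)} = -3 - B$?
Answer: $14271$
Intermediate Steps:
$l{\left(t,Y \right)} = -5 + Y^{2}$
$E = -56$ ($E = \frac{112}{-3 - \left(-5 + \left(-2\right)^{2}\right)} = \frac{112}{-3 - \left(-5 + 4\right)} = \frac{112}{-3 - -1} = \frac{112}{-3 + 1} = \frac{112}{-2} = 112 \left(- \frac{1}{2}\right) = -56$)
$- 67 \left(E - 157\right) = - 67 \left(-56 - 157\right) = \left(-67\right) \left(-213\right) = 14271$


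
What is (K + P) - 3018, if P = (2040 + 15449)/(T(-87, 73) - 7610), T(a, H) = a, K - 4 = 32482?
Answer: 226797707/7697 ≈ 29466.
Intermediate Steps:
K = 32486 (K = 4 + 32482 = 32486)
P = -17489/7697 (P = (2040 + 15449)/(-87 - 7610) = 17489/(-7697) = 17489*(-1/7697) = -17489/7697 ≈ -2.2722)
(K + P) - 3018 = (32486 - 17489/7697) - 3018 = 250027253/7697 - 3018 = 226797707/7697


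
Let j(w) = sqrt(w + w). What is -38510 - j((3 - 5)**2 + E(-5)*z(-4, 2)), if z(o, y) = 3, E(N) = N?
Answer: -38510 - I*sqrt(22) ≈ -38510.0 - 4.6904*I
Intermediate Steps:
j(w) = sqrt(2)*sqrt(w) (j(w) = sqrt(2*w) = sqrt(2)*sqrt(w))
-38510 - j((3 - 5)**2 + E(-5)*z(-4, 2)) = -38510 - sqrt(2)*sqrt((3 - 5)**2 - 5*3) = -38510 - sqrt(2)*sqrt((-2)**2 - 15) = -38510 - sqrt(2)*sqrt(4 - 15) = -38510 - sqrt(2)*sqrt(-11) = -38510 - sqrt(2)*I*sqrt(11) = -38510 - I*sqrt(22)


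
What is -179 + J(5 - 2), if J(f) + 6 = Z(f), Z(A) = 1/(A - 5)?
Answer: -371/2 ≈ -185.50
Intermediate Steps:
Z(A) = 1/(-5 + A)
J(f) = -6 + 1/(-5 + f)
-179 + J(5 - 2) = -179 + (31 - 6*(5 - 2))/(-5 + (5 - 2)) = -179 + (31 - 6*3)/(-5 + 3) = -179 + (31 - 18)/(-2) = -179 - 1/2*13 = -179 - 13/2 = -371/2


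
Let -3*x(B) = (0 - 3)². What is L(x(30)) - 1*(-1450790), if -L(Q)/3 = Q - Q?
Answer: 1450790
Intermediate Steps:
x(B) = -3 (x(B) = -(0 - 3)²/3 = -⅓*(-3)² = -⅓*9 = -3)
L(Q) = 0 (L(Q) = -3*(Q - Q) = -3*0 = 0)
L(x(30)) - 1*(-1450790) = 0 - 1*(-1450790) = 0 + 1450790 = 1450790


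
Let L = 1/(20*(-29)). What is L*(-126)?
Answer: 63/290 ≈ 0.21724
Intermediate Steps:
L = -1/580 (L = 1/(-580) = -1/580 ≈ -0.0017241)
L*(-126) = -1/580*(-126) = 63/290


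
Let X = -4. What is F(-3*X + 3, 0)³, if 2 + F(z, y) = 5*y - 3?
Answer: -125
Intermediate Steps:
F(z, y) = -5 + 5*y (F(z, y) = -2 + (5*y - 3) = -2 + (-3 + 5*y) = -5 + 5*y)
F(-3*X + 3, 0)³ = (-5 + 5*0)³ = (-5 + 0)³ = (-5)³ = -125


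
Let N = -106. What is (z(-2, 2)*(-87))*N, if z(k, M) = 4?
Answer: 36888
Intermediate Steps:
(z(-2, 2)*(-87))*N = (4*(-87))*(-106) = -348*(-106) = 36888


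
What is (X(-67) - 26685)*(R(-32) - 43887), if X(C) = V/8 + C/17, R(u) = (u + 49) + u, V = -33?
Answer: 79687771407/68 ≈ 1.1719e+9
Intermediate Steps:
R(u) = 49 + 2*u (R(u) = (49 + u) + u = 49 + 2*u)
X(C) = -33/8 + C/17
(X(-67) - 26685)*(R(-32) - 43887) = ((-33/8 + (1/17)*(-67)) - 26685)*((49 + 2*(-32)) - 43887) = ((-33/8 - 67/17) - 26685)*((49 - 64) - 43887) = (-1097/136 - 26685)*(-15 - 43887) = -3630257/136*(-43902) = 79687771407/68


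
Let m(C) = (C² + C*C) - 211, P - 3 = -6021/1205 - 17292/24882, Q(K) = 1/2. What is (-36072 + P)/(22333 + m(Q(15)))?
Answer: -32776382584/20099839825 ≈ -1.6307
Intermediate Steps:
Q(K) = ½
P = -1222772/454285 (P = 3 + (-6021/1205 - 17292/24882) = 3 + (-6021*1/1205 - 17292*1/24882) = 3 + (-6021/1205 - 262/377) = 3 - 2585627/454285 = -1222772/454285 ≈ -2.6916)
m(C) = -211 + 2*C² (m(C) = (C² + C²) - 211 = 2*C² - 211 = -211 + 2*C²)
(-36072 + P)/(22333 + m(Q(15))) = (-36072 - 1222772/454285)/(22333 + (-211 + 2*(½)²)) = -16388191292/(454285*(22333 + (-211 + 2*(¼)))) = -16388191292/(454285*(22333 + (-211 + ½))) = -16388191292/(454285*(22333 - 421/2)) = -16388191292/(454285*44245/2) = -16388191292/454285*2/44245 = -32776382584/20099839825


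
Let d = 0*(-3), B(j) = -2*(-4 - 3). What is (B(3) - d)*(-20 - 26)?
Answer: -644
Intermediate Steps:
B(j) = 14 (B(j) = -2*(-7) = 14)
d = 0
(B(3) - d)*(-20 - 26) = (14 - 1*0)*(-20 - 26) = (14 + 0)*(-46) = 14*(-46) = -644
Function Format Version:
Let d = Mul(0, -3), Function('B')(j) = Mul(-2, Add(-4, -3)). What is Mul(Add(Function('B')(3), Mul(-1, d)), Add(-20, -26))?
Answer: -644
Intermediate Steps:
Function('B')(j) = 14 (Function('B')(j) = Mul(-2, -7) = 14)
d = 0
Mul(Add(Function('B')(3), Mul(-1, d)), Add(-20, -26)) = Mul(Add(14, Mul(-1, 0)), Add(-20, -26)) = Mul(Add(14, 0), -46) = Mul(14, -46) = -644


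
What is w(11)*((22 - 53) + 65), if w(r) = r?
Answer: 374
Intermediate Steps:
w(11)*((22 - 53) + 65) = 11*((22 - 53) + 65) = 11*(-31 + 65) = 11*34 = 374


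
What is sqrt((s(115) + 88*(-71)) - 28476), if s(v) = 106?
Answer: I*sqrt(34618) ≈ 186.06*I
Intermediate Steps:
sqrt((s(115) + 88*(-71)) - 28476) = sqrt((106 + 88*(-71)) - 28476) = sqrt((106 - 6248) - 28476) = sqrt(-6142 - 28476) = sqrt(-34618) = I*sqrt(34618)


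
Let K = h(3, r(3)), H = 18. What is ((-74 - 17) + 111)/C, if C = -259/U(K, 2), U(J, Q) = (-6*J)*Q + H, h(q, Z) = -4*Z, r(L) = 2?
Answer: -2280/259 ≈ -8.8031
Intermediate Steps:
K = -8 (K = -4*2 = -8)
U(J, Q) = 18 - 6*J*Q (U(J, Q) = (-6*J)*Q + 18 = -6*J*Q + 18 = 18 - 6*J*Q)
C = -259/114 (C = -259/(18 - 6*(-8)*2) = -259/(18 + 96) = -259/114 ≈ -2.2719)
((-74 - 17) + 111)/C = ((-74 - 17) + 111)/(-259/114) = (-91 + 111)*(-114/259) = 20*(-114/259) = -2280/259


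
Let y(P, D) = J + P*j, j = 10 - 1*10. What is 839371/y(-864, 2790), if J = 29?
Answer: 839371/29 ≈ 28944.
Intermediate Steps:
j = 0 (j = 10 - 10 = 0)
y(P, D) = 29 (y(P, D) = 29 + P*0 = 29 + 0 = 29)
839371/y(-864, 2790) = 839371/29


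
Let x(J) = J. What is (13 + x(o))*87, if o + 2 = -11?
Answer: 0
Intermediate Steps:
o = -13 (o = -2 - 11 = -13)
(13 + x(o))*87 = (13 - 13)*87 = 0*87 = 0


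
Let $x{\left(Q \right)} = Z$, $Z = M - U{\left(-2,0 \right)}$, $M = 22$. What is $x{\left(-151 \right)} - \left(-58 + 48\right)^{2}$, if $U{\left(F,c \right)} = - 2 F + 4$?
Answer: $-86$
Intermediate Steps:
$U{\left(F,c \right)} = 4 - 2 F$
$Z = 14$ ($Z = 22 - \left(4 - -4\right) = 22 - \left(4 + 4\right) = 22 - 8 = 14$)
$x{\left(Q \right)} = 14$
$x{\left(-151 \right)} - \left(-58 + 48\right)^{2} = 14 - \left(-58 + 48\right)^{2} = 14 - \left(-10\right)^{2} = 14 - 100 = -86$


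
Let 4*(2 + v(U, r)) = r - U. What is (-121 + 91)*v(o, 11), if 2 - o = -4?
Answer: 45/2 ≈ 22.500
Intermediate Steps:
o = 6 (o = 2 - 1*(-4) = 2 + 4 = 6)
v(U, r) = -2 - U/4 + r/4 (v(U, r) = -2 + (r - U)/4 = -2 + (-U/4 + r/4) = -2 - U/4 + r/4)
(-121 + 91)*v(o, 11) = (-121 + 91)*(-2 - 1/4*6 + (1/4)*11) = -30*(-2 - 3/2 + 11/4) = -30*(-3/4) = 45/2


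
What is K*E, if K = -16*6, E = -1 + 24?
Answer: -2208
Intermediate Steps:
E = 23
K = -96
K*E = -96*23 = -2208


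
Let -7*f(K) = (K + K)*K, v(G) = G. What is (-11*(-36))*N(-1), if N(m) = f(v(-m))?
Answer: -792/7 ≈ -113.14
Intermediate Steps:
f(K) = -2*K**2/7 (f(K) = -(K + K)*K/7 = -2*K*K/7 = -2*K**2/7)
N(m) = -2*m**2/7
(-11*(-36))*N(-1) = (-11*(-36))*(-2/7*(-1)**2) = 396*(-2/7*1) = 396*(-2/7) = -792/7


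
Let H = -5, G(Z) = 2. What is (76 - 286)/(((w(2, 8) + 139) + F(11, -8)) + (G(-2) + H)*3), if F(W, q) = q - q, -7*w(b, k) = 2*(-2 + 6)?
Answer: -735/451 ≈ -1.6297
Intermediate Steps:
w(b, k) = -8/7 (w(b, k) = -2*(-2 + 6)/7 = -2*4/7 = -⅐*8 = -8/7)
F(W, q) = 0
(76 - 286)/(((w(2, 8) + 139) + F(11, -8)) + (G(-2) + H)*3) = (76 - 286)/(((-8/7 + 139) + 0) + (2 - 5)*3) = -210/((965/7 + 0) - 3*3) = -210/(965/7 - 9) = -210/902/7 = -210*7/902 = -735/451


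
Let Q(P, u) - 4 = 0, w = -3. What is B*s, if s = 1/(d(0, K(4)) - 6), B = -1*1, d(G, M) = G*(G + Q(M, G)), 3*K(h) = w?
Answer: ⅙ ≈ 0.16667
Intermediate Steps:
Q(P, u) = 4 (Q(P, u) = 4 + 0 = 4)
K(h) = -1 (K(h) = (⅓)*(-3) = -1)
d(G, M) = G*(4 + G) (d(G, M) = G*(G + 4) = G*(4 + G))
B = -1
s = -⅙ (s = 1/(0*(4 + 0) - 6) = 1/(0*4 - 6) = 1/(0 - 6) = 1/(-6) = -⅙ ≈ -0.16667)
B*s = -1*(-⅙) = ⅙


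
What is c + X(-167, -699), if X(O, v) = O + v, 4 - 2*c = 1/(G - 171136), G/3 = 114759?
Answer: -299187649/346282 ≈ -864.00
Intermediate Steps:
G = 344277 (G = 3*114759 = 344277)
c = 692563/346282 (c = 2 - 1/(2*(344277 - 171136)) = 2 - ½/173141 = 2 - ½*1/173141 = 2 - 1/346282 = 692563/346282 ≈ 2.0000)
c + X(-167, -699) = 692563/346282 + (-167 - 699) = 692563/346282 - 866 = -299187649/346282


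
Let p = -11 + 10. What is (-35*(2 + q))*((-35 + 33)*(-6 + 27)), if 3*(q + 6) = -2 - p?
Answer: -6370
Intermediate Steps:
p = -1
q = -19/3 (q = -6 + (-2 - 1*(-1))/3 = -6 + (-2 + 1)/3 = -6 + (1/3)*(-1) = -6 - 1/3 = -19/3 ≈ -6.3333)
(-35*(2 + q))*((-35 + 33)*(-6 + 27)) = (-35*(2 - 19/3))*((-35 + 33)*(-6 + 27)) = (-35*(-13/3))*(-2*21) = (455/3)*(-42) = -6370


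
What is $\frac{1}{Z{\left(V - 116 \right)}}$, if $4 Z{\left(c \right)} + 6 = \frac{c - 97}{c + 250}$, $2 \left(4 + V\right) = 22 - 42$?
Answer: $- \frac{480}{947} \approx -0.50686$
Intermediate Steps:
$V = -14$ ($V = -4 + \frac{22 - 42}{2} = -4 + \frac{1}{2} \left(-20\right) = -4 - 10 = -14$)
$Z{\left(c \right)} = - \frac{3}{2} + \frac{-97 + c}{4 \left(250 + c\right)}$ ($Z{\left(c \right)} = - \frac{3}{2} + \frac{\left(c - 97\right) \frac{1}{c + 250}}{4} = - \frac{3}{2} + \frac{\left(-97 + c\right) \frac{1}{250 + c}}{4} = - \frac{3}{2} + \frac{\frac{1}{250 + c} \left(-97 + c\right)}{4} = - \frac{3}{2} + \frac{-97 + c}{4 \left(250 + c\right)}$)
$\frac{1}{Z{\left(V - 116 \right)}} = \frac{1}{\frac{1}{4} \frac{1}{250 - 130} \left(-1597 - 5 \left(-14 - 116\right)\right)} = \frac{1}{\frac{1}{4} \frac{1}{250 - 130} \left(-1597 - -650\right)} = \frac{1}{\frac{1}{4} \cdot \frac{1}{120} \left(-1597 + 650\right)} = \frac{1}{\frac{1}{4} \cdot \frac{1}{120} \left(-947\right)} = \frac{1}{- \frac{947}{480}} = - \frac{480}{947}$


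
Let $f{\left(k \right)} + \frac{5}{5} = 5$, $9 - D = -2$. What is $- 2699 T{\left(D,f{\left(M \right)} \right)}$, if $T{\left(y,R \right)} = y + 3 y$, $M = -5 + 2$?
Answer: $-118756$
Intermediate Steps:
$D = 11$ ($D = 9 - -2 = 9 + 2 = 11$)
$M = -3$
$f{\left(k \right)} = 4$ ($f{\left(k \right)} = -1 + 5 = 4$)
$T{\left(y,R \right)} = 4 y$
$- 2699 T{\left(D,f{\left(M \right)} \right)} = - 2699 \cdot 4 \cdot 11 = \left(-2699\right) 44 = -118756$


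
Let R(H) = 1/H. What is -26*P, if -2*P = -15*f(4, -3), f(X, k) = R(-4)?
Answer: 195/4 ≈ 48.750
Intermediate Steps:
f(X, k) = -1/4 (f(X, k) = 1/(-4) = -1/4)
P = -15/8 (P = -(-15)*(-1)/(2*4) = -1/2*15/4 = -15/8 ≈ -1.8750)
-26*P = -26*(-15/8) = 195/4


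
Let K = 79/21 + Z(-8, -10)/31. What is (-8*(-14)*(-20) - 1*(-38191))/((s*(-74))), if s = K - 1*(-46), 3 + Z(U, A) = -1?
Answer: -23404101/2391014 ≈ -9.7884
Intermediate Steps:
Z(U, A) = -4 (Z(U, A) = -3 - 1 = -4)
K = 2365/651 (K = 79/21 - 4/31 = 2365/651 ≈ 3.6329)
s = 32311/651 (s = 2365/651 - 1*(-46) = 2365/651 + 46 = 32311/651 ≈ 49.633)
(-8*(-14)*(-20) - 1*(-38191))/((s*(-74))) = (-8*(-14)*(-20) - 1*(-38191))/(((32311/651)*(-74))) = (112*(-20) + 38191)/(-2391014/651) = (-2240 + 38191)*(-651/2391014) = 35951*(-651/2391014) = -23404101/2391014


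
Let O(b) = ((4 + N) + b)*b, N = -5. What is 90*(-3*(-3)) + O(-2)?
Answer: 816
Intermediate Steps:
O(b) = b*(-1 + b) (O(b) = ((4 - 5) + b)*b = (-1 + b)*b = b*(-1 + b))
90*(-3*(-3)) + O(-2) = 90*(-3*(-3)) - 2*(-1 - 2) = 90*9 - 2*(-3) = 810 + 6 = 816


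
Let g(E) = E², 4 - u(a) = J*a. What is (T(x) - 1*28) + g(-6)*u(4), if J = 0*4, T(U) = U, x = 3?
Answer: 119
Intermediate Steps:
J = 0
u(a) = 4 (u(a) = 4 - 0*a = 4 - 1*0 = 4 + 0 = 4)
(T(x) - 1*28) + g(-6)*u(4) = (3 - 1*28) + (-6)²*4 = (3 - 28) + 36*4 = -25 + 144 = 119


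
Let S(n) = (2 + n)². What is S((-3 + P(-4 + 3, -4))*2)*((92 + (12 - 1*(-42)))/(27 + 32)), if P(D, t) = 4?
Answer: 2336/59 ≈ 39.593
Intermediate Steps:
S((-3 + P(-4 + 3, -4))*2)*((92 + (12 - 1*(-42)))/(27 + 32)) = (2 + (-3 + 4)*2)²*((92 + (12 - 1*(-42)))/(27 + 32)) = (2 + 1*2)²*((92 + (12 + 42))/59) = (2 + 2)²*((92 + 54)*(1/59)) = 4²*(146*(1/59)) = 16*(146/59) = 2336/59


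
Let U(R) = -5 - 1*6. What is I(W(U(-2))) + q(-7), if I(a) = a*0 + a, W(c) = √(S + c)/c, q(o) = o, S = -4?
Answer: -7 - I*√15/11 ≈ -7.0 - 0.35209*I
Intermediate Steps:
U(R) = -11 (U(R) = -5 - 6 = -11)
W(c) = √(-4 + c)/c
I(a) = a (I(a) = 0 + a = a)
I(W(U(-2))) + q(-7) = √(-4 - 11)/(-11) - 7 = -I*√15/11 - 7 = -7 - I*√15/11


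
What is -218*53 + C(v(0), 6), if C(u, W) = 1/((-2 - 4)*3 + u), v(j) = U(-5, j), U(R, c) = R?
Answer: -265743/23 ≈ -11554.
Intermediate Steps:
v(j) = -5
C(u, W) = 1/(-18 + u) (C(u, W) = 1/(-6*3 + u) = 1/(-18 + u))
-218*53 + C(v(0), 6) = -218*53 + 1/(-18 - 5) = -11554 + 1/(-23) = -11554 - 1/23 = -265743/23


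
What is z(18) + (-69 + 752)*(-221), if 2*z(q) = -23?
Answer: -301909/2 ≈ -1.5095e+5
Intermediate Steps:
z(q) = -23/2 (z(q) = (1/2)*(-23) = -23/2)
z(18) + (-69 + 752)*(-221) = -23/2 + (-69 + 752)*(-221) = -23/2 + 683*(-221) = -23/2 - 150943 = -301909/2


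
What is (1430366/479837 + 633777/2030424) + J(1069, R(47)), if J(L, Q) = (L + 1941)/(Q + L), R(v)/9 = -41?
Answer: 12329551868919/1623787601480 ≈ 7.5931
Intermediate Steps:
R(v) = -369 (R(v) = 9*(-41) = -369)
J(L, Q) = (1941 + L)/(L + Q)
(1430366/479837 + 633777/2030424) + J(1069, R(47)) = (1430366/479837 + 633777/2030424) + (1941 + 1069)/(1069 - 369) = (1430366*(1/479837) + 633777*(1/2030424)) + 3010/700 = (1430366/479837 + 211259/676808) + (1/700)*3010 = 1069453036511/324757520296 + 43/10 = 12329551868919/1623787601480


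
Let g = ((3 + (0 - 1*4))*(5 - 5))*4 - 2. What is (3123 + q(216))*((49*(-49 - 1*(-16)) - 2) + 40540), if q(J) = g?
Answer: 121472441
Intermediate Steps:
g = -2 (g = ((3 + (0 - 4))*0)*4 - 2 = ((3 - 4)*0)*4 - 2 = -1*0*4 - 2 = 0*4 - 2 = 0 - 2 = -2)
q(J) = -2
(3123 + q(216))*((49*(-49 - 1*(-16)) - 2) + 40540) = (3123 - 2)*((49*(-49 - 1*(-16)) - 2) + 40540) = 3121*((49*(-49 + 16) - 2) + 40540) = 3121*((49*(-33) - 2) + 40540) = 3121*((-1617 - 2) + 40540) = 3121*(-1619 + 40540) = 3121*38921 = 121472441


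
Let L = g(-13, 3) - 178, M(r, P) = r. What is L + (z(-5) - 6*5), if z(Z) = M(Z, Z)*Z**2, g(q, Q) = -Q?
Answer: -336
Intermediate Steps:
L = -181 (L = -1*3 - 178 = -3 - 178 = -181)
z(Z) = Z**3 (z(Z) = Z*Z**2 = Z**3)
L + (z(-5) - 6*5) = -181 + ((-5)**3 - 6*5) = -181 + (-125 - 30) = -181 - 155 = -336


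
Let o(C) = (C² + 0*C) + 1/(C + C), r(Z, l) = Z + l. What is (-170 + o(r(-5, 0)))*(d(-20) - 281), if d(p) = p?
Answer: 436751/10 ≈ 43675.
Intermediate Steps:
o(C) = C² + 1/(2*C) (o(C) = (C² + 0) + 1/(2*C) = C² + 1/(2*C))
(-170 + o(r(-5, 0)))*(d(-20) - 281) = (-170 + (½ + (-5 + 0)³)/(-5 + 0))*(-20 - 281) = (-170 + (½ + (-5)³)/(-5))*(-301) = (-170 - (½ - 125)/5)*(-301) = (-170 - ⅕*(-249/2))*(-301) = (-170 + 249/10)*(-301) = -1451/10*(-301) = 436751/10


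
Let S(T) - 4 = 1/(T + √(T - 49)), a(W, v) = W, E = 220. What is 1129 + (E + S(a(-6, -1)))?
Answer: 123117/91 - I*√55/91 ≈ 1352.9 - 0.081497*I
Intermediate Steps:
S(T) = 4 + 1/(T + √(-49 + T)) (S(T) = 4 + 1/(T + √(T - 49)) = 4 + 1/(T + √(-49 + T)))
1129 + (E + S(a(-6, -1))) = 1129 + (220 + (1 + 4*(-6) + 4*√(-49 - 6))/(-6 + √(-49 - 6))) = 1129 + (220 + (1 - 24 + 4*√(-55))/(-6 + √(-55))) = 1129 + (220 + (1 - 24 + 4*(I*√55))/(-6 + I*√55)) = 1129 + (220 + (1 - 24 + 4*I*√55)/(-6 + I*√55)) = 1129 + (220 + (-23 + 4*I*√55)/(-6 + I*√55)) = 1349 + (-23 + 4*I*√55)/(-6 + I*√55)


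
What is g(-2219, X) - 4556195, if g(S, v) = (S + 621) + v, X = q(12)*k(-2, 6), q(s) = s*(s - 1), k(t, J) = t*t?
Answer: -4557265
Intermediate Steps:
k(t, J) = t²
q(s) = s*(-1 + s)
X = 528 (X = (12*(-1 + 12))*(-2)² = (12*11)*4 = 132*4 = 528)
g(S, v) = 621 + S + v (g(S, v) = (621 + S) + v = 621 + S + v)
g(-2219, X) - 4556195 = (621 - 2219 + 528) - 4556195 = -1070 - 4556195 = -4557265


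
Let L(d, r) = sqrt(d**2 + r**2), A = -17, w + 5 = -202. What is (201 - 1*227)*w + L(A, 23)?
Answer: 5382 + sqrt(818) ≈ 5410.6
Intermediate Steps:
w = -207 (w = -5 - 202 = -207)
(201 - 1*227)*w + L(A, 23) = (201 - 1*227)*(-207) + sqrt((-17)**2 + 23**2) = (201 - 227)*(-207) + sqrt(289 + 529) = -26*(-207) + sqrt(818) = 5382 + sqrt(818)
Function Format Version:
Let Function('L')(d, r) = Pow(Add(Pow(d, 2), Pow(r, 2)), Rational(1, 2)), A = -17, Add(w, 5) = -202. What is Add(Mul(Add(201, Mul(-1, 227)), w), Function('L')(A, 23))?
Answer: Add(5382, Pow(818, Rational(1, 2))) ≈ 5410.6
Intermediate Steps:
w = -207 (w = Add(-5, -202) = -207)
Add(Mul(Add(201, Mul(-1, 227)), w), Function('L')(A, 23)) = Add(Mul(Add(201, Mul(-1, 227)), -207), Pow(Add(Pow(-17, 2), Pow(23, 2)), Rational(1, 2))) = Add(Mul(Add(201, -227), -207), Pow(Add(289, 529), Rational(1, 2))) = Add(Mul(-26, -207), Pow(818, Rational(1, 2))) = Add(5382, Pow(818, Rational(1, 2)))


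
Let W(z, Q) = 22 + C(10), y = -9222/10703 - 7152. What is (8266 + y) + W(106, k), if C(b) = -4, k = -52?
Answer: 12106574/10703 ≈ 1131.1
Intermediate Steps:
y = -76557078/10703 (y = -9222*1/10703 - 7152 = -9222/10703 - 7152 = -76557078/10703 ≈ -7152.9)
W(z, Q) = 18 (W(z, Q) = 22 - 4 = 18)
(8266 + y) + W(106, k) = (8266 - 76557078/10703) + 18 = 11913920/10703 + 18 = 12106574/10703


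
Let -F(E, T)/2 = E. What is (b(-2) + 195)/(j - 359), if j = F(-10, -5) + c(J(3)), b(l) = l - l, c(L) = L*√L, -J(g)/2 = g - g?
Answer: -65/113 ≈ -0.57522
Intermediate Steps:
F(E, T) = -2*E
J(g) = 0 (J(g) = -2*(g - g) = -2*0 = 0)
c(L) = L^(3/2)
b(l) = 0
j = 20 (j = -2*(-10) + 0^(3/2) = 20 + 0 = 20)
(b(-2) + 195)/(j - 359) = (0 + 195)/(20 - 359) = 195/(-339) = 195*(-1/339) = -65/113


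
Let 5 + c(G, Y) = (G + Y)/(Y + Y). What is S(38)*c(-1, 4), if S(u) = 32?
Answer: -148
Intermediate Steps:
c(G, Y) = -5 + (G + Y)/(2*Y) (c(G, Y) = -5 + (G + Y)/(Y + Y) = -5 + (G + Y)/((2*Y)) = -5 + (G + Y)*(1/(2*Y)) = -5 + (G + Y)/(2*Y))
S(38)*c(-1, 4) = 32*((1/2)*(-1 - 9*4)/4) = 32*((1/2)*(1/4)*(-1 - 36)) = 32*((1/2)*(1/4)*(-37)) = 32*(-37/8) = -148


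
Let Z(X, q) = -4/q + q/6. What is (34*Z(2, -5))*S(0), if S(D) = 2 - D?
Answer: -34/15 ≈ -2.2667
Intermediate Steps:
Z(X, q) = -4/q + q/6 (Z(X, q) = -4/q + q*(1/6) = -4/q + q/6)
(34*Z(2, -5))*S(0) = (34*(-4/(-5) + (1/6)*(-5)))*(2 - 1*0) = (34*(-4*(-1/5) - 5/6))*(2 + 0) = (34*(4/5 - 5/6))*2 = (34*(-1/30))*2 = -17/15*2 = -34/15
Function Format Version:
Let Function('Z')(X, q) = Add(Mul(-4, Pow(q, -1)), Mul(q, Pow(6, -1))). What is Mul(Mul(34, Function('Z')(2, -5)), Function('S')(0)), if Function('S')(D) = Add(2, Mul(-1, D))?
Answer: Rational(-34, 15) ≈ -2.2667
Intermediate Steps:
Function('Z')(X, q) = Add(Mul(-4, Pow(q, -1)), Mul(Rational(1, 6), q)) (Function('Z')(X, q) = Add(Mul(-4, Pow(q, -1)), Mul(q, Rational(1, 6))) = Add(Mul(-4, Pow(q, -1)), Mul(Rational(1, 6), q)))
Mul(Mul(34, Function('Z')(2, -5)), Function('S')(0)) = Mul(Mul(34, Add(Mul(-4, Pow(-5, -1)), Mul(Rational(1, 6), -5))), Add(2, Mul(-1, 0))) = Mul(Mul(34, Add(Mul(-4, Rational(-1, 5)), Rational(-5, 6))), Add(2, 0)) = Mul(Mul(34, Add(Rational(4, 5), Rational(-5, 6))), 2) = Mul(Mul(34, Rational(-1, 30)), 2) = Mul(Rational(-17, 15), 2) = Rational(-34, 15)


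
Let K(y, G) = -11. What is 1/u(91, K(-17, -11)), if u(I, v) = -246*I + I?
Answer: -1/22295 ≈ -4.4853e-5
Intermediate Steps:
u(I, v) = -245*I
1/u(91, K(-17, -11)) = 1/(-245*91) = 1/(-22295) = -1/22295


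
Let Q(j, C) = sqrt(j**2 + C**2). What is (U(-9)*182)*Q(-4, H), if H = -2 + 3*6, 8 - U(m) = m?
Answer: 12376*sqrt(17) ≈ 51028.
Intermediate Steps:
U(m) = 8 - m
H = 16 (H = -2 + 18 = 16)
Q(j, C) = sqrt(C**2 + j**2)
(U(-9)*182)*Q(-4, H) = ((8 - 1*(-9))*182)*sqrt(16**2 + (-4)**2) = ((8 + 9)*182)*sqrt(256 + 16) = (17*182)*sqrt(272) = 3094*(4*sqrt(17)) = 12376*sqrt(17)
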